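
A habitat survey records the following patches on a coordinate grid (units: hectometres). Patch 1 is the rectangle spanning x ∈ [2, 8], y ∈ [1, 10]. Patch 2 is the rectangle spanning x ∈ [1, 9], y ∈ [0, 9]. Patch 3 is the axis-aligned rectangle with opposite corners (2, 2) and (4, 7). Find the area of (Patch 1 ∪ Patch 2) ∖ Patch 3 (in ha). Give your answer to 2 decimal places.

68.00

|Patch 1 ∪ Patch 2| = 78.
|(Patch 1 ∪ Patch 2) ∩ Patch 3| = 10.
|(Patch 1 ∪ Patch 2) ∖ Patch 3| = 78 − 10 = 68.00.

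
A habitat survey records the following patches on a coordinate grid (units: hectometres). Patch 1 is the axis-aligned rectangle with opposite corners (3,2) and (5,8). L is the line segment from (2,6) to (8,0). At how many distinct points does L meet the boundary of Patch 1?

2

The segment meets the boundary at (5,3), (3,5).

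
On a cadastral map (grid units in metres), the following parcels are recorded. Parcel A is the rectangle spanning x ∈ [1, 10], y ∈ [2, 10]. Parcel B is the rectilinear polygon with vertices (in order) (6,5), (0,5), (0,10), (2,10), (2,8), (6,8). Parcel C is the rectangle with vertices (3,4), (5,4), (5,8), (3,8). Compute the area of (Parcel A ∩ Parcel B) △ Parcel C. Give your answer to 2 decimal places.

|Parcel A ∩ Parcel B| = 17.
|(Parcel A ∩ Parcel B) ∩ Parcel C| = 6.
|(Parcel A ∩ Parcel B) △ Parcel C| = 17 + 8 − 12 = 13.00.

13.00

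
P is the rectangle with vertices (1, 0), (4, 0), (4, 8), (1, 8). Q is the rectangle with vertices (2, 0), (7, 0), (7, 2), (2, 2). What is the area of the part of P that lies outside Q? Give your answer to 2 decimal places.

20.00

|P∩Q|: x∈[2,4], y∈[0,2] → 2·2 = 4.
|P| = 24.
|P ∖ Q| = |P| − |P∩Q| = 24 − 4 = 20.00.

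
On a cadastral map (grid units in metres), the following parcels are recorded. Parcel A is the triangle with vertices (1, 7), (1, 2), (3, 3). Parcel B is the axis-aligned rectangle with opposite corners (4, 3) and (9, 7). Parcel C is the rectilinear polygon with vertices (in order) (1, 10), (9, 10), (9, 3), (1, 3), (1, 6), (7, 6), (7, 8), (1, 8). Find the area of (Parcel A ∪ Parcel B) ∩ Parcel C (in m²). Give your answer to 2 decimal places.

20.75

|Parcel A ∪ Parcel B| = 25.
|(Parcel A ∪ Parcel B) ∩ Parcel C| = 20.75.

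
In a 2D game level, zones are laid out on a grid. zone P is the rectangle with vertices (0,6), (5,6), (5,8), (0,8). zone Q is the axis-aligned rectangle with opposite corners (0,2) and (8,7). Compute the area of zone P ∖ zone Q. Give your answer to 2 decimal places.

5.00

|zone P∩zone Q|: x∈[0,5], y∈[6,7] → 5·1 = 5.
|zone P| = 10.
|zone P ∖ zone Q| = |zone P| − |zone P∩zone Q| = 10 − 5 = 5.00.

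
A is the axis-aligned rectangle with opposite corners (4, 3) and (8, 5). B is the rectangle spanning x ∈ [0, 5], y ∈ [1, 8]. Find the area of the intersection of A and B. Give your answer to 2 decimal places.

2.00

|A∩B|: x∈[4,5], y∈[3,5] → 1·2 = 2.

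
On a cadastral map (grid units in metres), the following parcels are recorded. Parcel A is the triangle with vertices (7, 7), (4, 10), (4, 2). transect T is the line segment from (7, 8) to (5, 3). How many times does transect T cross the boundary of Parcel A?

The segment meets the boundary at (5.8,5), (6.714,7.286).

2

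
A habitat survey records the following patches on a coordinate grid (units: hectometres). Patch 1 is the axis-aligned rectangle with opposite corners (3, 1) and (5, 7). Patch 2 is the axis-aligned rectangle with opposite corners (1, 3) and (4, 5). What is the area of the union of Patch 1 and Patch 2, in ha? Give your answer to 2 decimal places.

16.00

By inclusion–exclusion:
Individual areas: |Patch 1| = 12, |Patch 2| = 6.
|Patch 1∩Patch 2|: x∈[3,4], y∈[3,5] → 1·2 = 2.
|Patch 1 ∪ Patch 2| = 18 − 2 = 16.00.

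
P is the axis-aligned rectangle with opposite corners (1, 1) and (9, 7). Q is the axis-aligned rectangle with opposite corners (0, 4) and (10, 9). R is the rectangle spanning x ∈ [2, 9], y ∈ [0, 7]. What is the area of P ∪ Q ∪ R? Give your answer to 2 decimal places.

81.00

By inclusion–exclusion:
Individual areas: |P| = 48, |Q| = 50, |R| = 49.
|P∩Q|: x∈[1,9], y∈[4,7] → 8·3 = 24.
|P∩R|: x∈[2,9], y∈[1,7] → 7·6 = 42.
|Q∩R|: x∈[2,9], y∈[4,7] → 7·3 = 21.
|P∩Q∩R| = 21.
|P ∪ Q ∪ R| = 147 − 87 + 21 = 81.00.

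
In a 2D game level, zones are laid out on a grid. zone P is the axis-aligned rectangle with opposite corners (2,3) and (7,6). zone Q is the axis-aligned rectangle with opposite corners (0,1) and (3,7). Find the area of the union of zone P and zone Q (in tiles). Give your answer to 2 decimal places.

30.00

By inclusion–exclusion:
Individual areas: |zone P| = 15, |zone Q| = 18.
|zone P∩zone Q|: x∈[2,3], y∈[3,6] → 1·3 = 3.
|zone P ∪ zone Q| = 33 − 3 = 30.00.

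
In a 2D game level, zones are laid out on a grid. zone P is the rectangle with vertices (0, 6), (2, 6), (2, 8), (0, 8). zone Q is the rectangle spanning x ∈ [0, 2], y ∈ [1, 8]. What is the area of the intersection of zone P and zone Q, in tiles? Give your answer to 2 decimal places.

|zone P∩zone Q|: x∈[0,2], y∈[6,8] → 2·2 = 4.

4.00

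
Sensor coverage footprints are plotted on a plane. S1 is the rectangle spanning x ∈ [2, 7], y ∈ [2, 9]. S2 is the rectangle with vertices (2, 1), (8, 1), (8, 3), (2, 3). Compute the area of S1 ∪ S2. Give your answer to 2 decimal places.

By inclusion–exclusion:
Individual areas: |S1| = 35, |S2| = 12.
|S1∩S2|: x∈[2,7], y∈[2,3] → 5·1 = 5.
|S1 ∪ S2| = 47 − 5 = 42.00.

42.00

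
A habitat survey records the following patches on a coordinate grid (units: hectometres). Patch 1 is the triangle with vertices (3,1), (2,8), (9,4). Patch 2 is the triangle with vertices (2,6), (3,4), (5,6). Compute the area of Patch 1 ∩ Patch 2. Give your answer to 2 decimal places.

The intersection is the polygon with vertices (2.286,6), (5,6), (3,4), (2.4,5.2).
By the shoelace formula its area is 2.89.

2.89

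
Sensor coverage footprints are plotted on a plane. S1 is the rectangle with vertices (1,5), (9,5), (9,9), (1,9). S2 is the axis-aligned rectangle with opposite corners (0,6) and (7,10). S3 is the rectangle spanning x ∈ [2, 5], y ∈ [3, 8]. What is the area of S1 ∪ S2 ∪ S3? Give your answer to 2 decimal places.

48.00

By inclusion–exclusion:
Individual areas: |S1| = 32, |S2| = 28, |S3| = 15.
|S1∩S2|: x∈[1,7], y∈[6,9] → 6·3 = 18.
|S1∩S3|: x∈[2,5], y∈[5,8] → 3·3 = 9.
|S2∩S3|: x∈[2,5], y∈[6,8] → 3·2 = 6.
|S1∩S2∩S3| = 6.
|S1 ∪ S2 ∪ S3| = 75 − 33 + 6 = 48.00.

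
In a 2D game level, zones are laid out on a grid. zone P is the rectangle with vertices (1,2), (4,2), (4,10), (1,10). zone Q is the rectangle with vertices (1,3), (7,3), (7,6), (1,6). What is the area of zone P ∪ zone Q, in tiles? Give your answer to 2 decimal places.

By inclusion–exclusion:
Individual areas: |zone P| = 24, |zone Q| = 18.
|zone P∩zone Q|: x∈[1,4], y∈[3,6] → 3·3 = 9.
|zone P ∪ zone Q| = 42 − 9 = 33.00.

33.00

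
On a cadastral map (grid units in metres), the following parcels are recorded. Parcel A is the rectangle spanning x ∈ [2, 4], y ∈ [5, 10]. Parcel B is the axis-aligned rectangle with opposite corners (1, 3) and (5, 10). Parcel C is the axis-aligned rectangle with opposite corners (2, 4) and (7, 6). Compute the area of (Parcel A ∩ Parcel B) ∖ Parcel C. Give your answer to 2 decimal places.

|Parcel A ∩ Parcel B| = 10.
|(Parcel A ∩ Parcel B) ∩ Parcel C| = 2.
|(Parcel A ∩ Parcel B) ∖ Parcel C| = 10 − 2 = 8.00.

8.00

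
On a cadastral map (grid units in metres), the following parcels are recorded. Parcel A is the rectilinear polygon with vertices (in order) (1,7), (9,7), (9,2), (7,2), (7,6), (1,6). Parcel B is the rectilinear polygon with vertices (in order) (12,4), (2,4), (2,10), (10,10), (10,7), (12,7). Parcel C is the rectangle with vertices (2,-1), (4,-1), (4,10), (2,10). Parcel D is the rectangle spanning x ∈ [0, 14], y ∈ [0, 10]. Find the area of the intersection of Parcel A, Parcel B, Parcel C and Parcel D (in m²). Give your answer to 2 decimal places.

The intersection is the polygon with vertices (2,7), (4,7), (4,6), (2,6).
By the shoelace formula its area is 2.00.

2.00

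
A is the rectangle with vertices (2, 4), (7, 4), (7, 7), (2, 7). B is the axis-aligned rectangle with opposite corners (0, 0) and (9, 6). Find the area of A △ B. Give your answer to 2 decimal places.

49.00

|A∩B|: x∈[2,7], y∈[4,6] → 5·2 = 10.
|A △ B| = |A| + |B| − 2·|A∩B| = 15 + 54 − 20 = 49.00.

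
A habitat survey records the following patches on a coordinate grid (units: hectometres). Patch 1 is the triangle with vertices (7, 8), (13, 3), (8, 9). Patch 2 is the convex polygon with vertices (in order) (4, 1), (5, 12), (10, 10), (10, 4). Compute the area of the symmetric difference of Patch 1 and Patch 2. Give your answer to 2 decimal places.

44.30

|Patch 1| = 5.5, |Patch 2| = 46.5, |Patch 1∩Patch 2| = 3.85.
|Patch 1 △ Patch 2| = |Patch 1| + |Patch 2| − 2·|Patch 1∩Patch 2| = 5.5 + 46.5 − 7.7 = 44.30.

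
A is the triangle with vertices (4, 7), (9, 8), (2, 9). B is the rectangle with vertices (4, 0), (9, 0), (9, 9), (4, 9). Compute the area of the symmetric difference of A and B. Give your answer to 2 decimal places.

|A| = 6, |B| = 45, |A∩B| = 4.2857.
|A △ B| = |A| + |B| − 2·|A∩B| = 6 + 45 − 8.5714 = 42.43.

42.43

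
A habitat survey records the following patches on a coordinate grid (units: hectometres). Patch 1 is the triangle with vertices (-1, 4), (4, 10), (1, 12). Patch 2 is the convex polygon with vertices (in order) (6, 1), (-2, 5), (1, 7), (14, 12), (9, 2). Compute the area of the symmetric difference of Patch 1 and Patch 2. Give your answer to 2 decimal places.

|Patch 1| = 14, |Patch 2| = 78, |Patch 1∩Patch 2| = 2.025.
|Patch 1 △ Patch 2| = |Patch 1| + |Patch 2| − 2·|Patch 1∩Patch 2| = 14 + 78 − 4.05 = 87.95.

87.95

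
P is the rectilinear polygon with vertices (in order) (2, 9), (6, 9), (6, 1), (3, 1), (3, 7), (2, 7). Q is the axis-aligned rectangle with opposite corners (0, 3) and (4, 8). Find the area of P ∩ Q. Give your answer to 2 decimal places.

The intersection is the polygon with vertices (3,7), (2,7), (2,8), (4,8), (4,3), (3,3).
By the shoelace formula its area is 6.00.

6.00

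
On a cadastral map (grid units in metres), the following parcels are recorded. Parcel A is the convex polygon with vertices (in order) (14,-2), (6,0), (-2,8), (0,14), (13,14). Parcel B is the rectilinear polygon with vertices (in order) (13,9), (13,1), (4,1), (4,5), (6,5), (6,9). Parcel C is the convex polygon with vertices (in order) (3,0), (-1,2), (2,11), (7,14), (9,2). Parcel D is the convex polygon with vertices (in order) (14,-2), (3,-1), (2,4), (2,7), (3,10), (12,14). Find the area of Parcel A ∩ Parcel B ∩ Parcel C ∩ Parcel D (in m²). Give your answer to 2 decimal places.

The intersection is the polygon with vertices (6,5), (6,9), (7.833,9), (9,2), (6,1), (5,1), (4,2), (4,5).
By the shoelace formula its area is 25.92.

25.92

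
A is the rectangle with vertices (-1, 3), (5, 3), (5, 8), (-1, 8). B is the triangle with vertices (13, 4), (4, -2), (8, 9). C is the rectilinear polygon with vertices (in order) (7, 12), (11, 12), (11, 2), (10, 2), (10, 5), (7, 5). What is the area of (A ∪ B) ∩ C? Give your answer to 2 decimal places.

12.79

The region (A ∪ B) ∩ C is the polygon with vertices (8,9), (11,6), (11,2.667), (10,2), (10,5), (7,5), (7,6.25).
By the shoelace formula its area is 12.79.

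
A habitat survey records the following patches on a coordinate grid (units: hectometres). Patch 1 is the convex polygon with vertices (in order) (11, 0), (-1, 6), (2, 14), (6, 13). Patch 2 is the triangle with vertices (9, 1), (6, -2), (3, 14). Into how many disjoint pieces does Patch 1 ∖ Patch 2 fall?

2

Patch 1 ∖ Patch 2 splits into 2 disjoint pieces (area 26.6413, area 34.2137).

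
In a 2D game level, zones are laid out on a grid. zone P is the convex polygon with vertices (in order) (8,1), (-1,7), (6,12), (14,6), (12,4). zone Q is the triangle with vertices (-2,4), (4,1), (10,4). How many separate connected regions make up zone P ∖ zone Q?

1

zone P ∖ zone Q is a single connected region.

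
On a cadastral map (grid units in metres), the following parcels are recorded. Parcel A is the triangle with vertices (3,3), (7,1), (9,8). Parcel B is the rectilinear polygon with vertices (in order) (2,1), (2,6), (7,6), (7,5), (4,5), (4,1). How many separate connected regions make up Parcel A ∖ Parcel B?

1

Parcel A ∖ Parcel B is a single connected region.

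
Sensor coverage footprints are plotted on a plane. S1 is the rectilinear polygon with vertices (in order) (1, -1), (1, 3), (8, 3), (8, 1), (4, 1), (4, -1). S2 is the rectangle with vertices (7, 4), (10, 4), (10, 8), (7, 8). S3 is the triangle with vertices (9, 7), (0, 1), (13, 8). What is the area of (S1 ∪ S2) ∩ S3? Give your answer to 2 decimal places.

3.71

|S1 ∪ S2| = 32.
|(S1 ∪ S2) ∩ S3| = 3.71.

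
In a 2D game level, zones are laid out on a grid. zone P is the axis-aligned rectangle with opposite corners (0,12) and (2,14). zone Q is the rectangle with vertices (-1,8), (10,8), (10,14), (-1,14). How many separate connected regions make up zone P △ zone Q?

1

zone P △ zone Q is a single connected region.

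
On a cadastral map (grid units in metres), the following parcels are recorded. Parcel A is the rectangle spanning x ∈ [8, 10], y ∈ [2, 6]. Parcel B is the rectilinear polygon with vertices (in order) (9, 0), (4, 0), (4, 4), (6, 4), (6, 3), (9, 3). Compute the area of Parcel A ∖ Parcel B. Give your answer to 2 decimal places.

|Parcel A| = 8, |Parcel A∩Parcel B| = 1.
|Parcel A ∖ Parcel B| = |Parcel A| − |Parcel A∩Parcel B| = 8 − 1 = 7.00.

7.00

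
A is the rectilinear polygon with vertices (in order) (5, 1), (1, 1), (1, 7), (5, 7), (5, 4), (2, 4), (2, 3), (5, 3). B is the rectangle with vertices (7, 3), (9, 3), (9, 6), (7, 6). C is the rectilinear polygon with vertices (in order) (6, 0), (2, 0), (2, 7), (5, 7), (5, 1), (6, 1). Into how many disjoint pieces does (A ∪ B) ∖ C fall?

(A ∪ B) ∖ C splits into 2 disjoint pieces (area 6, area 6).

2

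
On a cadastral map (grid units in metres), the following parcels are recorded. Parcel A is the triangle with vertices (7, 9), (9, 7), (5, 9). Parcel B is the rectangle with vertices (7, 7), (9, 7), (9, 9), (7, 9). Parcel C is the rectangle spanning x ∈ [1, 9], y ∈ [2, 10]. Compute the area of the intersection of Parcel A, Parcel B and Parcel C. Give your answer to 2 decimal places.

1.00

The intersection is the polygon with vertices (7,8), (7,9), (9,7).
By the shoelace formula its area is 1.00.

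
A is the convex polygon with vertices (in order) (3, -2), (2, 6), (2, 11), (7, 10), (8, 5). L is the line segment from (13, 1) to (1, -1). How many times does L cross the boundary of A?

2

The segment meets the boundary at (2.837,-0.694), (4.081,-0.486).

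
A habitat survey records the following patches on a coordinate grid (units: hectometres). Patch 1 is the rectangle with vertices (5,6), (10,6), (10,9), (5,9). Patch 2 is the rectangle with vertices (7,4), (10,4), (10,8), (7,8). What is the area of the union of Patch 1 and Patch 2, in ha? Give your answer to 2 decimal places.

21.00

By inclusion–exclusion:
Individual areas: |Patch 1| = 15, |Patch 2| = 12.
|Patch 1∩Patch 2|: x∈[7,10], y∈[6,8] → 3·2 = 6.
|Patch 1 ∪ Patch 2| = 27 − 6 = 21.00.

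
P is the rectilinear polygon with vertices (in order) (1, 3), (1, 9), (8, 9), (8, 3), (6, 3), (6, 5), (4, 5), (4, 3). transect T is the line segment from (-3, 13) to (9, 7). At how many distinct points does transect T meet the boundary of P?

The segment meets the boundary at (8,7.5), (5,9).

2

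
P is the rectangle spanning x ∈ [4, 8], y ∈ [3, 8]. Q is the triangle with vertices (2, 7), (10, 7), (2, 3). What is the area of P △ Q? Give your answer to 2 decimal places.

|P| = 20, |Q| = 16, |P∩Q| = 8.
|P △ Q| = |P| + |Q| − 2·|P∩Q| = 20 + 16 − 16 = 20.00.

20.00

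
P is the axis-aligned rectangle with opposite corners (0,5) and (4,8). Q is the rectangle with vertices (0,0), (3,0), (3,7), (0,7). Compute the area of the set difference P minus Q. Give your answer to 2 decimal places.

6.00

|P∩Q|: x∈[0,3], y∈[5,7] → 3·2 = 6.
|P| = 12.
|P ∖ Q| = |P| − |P∩Q| = 12 − 6 = 6.00.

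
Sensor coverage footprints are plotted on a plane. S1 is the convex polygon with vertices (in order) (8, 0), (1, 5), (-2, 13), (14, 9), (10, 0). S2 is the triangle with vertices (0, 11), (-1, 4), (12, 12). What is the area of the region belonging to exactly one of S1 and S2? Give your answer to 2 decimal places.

91.60

|S1| = 113.5, |S2| = 41.5, |S1∩S2| = 31.7001.
|S1 △ S2| = |S1| + |S2| − 2·|S1∩S2| = 113.5 + 41.5 − 63.4003 = 91.60.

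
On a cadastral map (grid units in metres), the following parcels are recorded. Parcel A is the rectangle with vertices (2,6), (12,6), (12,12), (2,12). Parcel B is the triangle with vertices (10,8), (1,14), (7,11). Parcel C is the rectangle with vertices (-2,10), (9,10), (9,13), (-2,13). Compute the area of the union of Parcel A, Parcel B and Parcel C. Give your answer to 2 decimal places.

79.25

By inclusion–exclusion:
Individual areas: |Parcel A| = 60, |Parcel B| = 4.5, |Parcel C| = 33.
|Parcel A∩Parcel B| = 3.5.
|Parcel A∩Parcel C|: x∈[2,9], y∈[10,12] → 7·2 = 14.
|Parcel B∩Parcel C| = 3.25.
|Parcel A∩Parcel B∩Parcel C| = 2.5.
|Parcel A ∪ Parcel B ∪ Parcel C| = 97.5 − 20.75 + 2.5 = 79.25.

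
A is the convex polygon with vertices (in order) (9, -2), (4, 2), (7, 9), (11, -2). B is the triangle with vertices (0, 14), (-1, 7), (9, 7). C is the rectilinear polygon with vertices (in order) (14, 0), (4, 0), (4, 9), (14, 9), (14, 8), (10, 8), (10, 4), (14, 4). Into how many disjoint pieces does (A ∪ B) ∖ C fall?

2

(A ∪ B) ∖ C splits into 2 disjoint pieces (area 27.5714, area 5.7727).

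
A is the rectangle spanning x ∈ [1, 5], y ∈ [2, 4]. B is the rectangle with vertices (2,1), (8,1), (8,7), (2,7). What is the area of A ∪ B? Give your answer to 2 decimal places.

38.00

By inclusion–exclusion:
Individual areas: |A| = 8, |B| = 36.
|A∩B|: x∈[2,5], y∈[2,4] → 3·2 = 6.
|A ∪ B| = 44 − 6 = 38.00.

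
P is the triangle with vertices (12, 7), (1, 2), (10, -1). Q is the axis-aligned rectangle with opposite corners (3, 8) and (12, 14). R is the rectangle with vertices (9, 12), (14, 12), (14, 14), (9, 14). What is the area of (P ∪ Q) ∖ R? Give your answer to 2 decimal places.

|P ∪ Q| = 93.
|(P ∪ Q) ∩ R| = 6.
|(P ∪ Q) ∖ R| = 93 − 6 = 87.00.

87.00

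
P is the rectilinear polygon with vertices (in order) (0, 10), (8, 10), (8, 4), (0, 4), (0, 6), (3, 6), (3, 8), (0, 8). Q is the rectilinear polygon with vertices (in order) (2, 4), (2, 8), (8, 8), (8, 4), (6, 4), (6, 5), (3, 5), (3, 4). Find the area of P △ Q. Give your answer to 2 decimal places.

25.00

|P| = 42, |Q| = 21, |P∩Q| = 19.
|P △ Q| = |P| + |Q| − 2·|P∩Q| = 42 + 21 − 38 = 25.00.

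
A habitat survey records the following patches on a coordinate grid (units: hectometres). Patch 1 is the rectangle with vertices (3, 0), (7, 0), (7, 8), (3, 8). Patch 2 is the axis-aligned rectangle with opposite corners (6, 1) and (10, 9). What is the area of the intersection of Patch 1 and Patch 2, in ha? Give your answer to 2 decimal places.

|Patch 1∩Patch 2|: x∈[6,7], y∈[1,8] → 1·7 = 7.

7.00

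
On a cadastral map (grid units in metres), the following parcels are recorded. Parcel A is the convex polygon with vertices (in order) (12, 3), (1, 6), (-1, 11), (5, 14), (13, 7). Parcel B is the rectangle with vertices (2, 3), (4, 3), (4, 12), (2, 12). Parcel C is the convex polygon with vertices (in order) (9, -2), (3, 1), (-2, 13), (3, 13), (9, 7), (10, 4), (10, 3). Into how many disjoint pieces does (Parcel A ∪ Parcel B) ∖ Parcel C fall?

2

(Parcel A ∪ Parcel B) ∖ Parcel C splits into 2 disjoint pieces (area 0.0333, area 33.9545).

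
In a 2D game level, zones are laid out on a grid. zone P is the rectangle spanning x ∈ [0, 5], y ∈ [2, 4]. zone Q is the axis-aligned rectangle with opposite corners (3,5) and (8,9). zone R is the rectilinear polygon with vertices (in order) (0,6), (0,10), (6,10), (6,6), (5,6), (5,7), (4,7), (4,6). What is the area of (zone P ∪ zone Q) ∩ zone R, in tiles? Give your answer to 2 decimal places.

8.00

The region (zone P ∪ zone Q) ∩ zone R is the polygon with vertices (3,9), (6,9), (6,6), (5,6), (5,7), (4,7), (4,6), (3,6).
By the shoelace formula its area is 8.00.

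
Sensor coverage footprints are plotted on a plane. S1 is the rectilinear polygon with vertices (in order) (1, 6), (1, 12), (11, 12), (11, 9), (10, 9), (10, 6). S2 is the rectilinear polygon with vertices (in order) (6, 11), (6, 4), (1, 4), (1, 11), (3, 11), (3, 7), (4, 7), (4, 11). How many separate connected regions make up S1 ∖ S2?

1

S1 ∖ S2 is a single connected region.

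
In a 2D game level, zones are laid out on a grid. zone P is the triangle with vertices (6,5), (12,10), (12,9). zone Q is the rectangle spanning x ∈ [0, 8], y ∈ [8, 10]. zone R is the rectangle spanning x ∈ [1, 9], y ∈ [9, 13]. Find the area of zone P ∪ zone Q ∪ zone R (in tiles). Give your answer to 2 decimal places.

44.00

By inclusion–exclusion:
Individual areas: |zone P| = 3, |zone Q| = 16, |zone R| = 32.
|zone P∩zone Q| = 0.
|zone P∩zone R| = 0.
|zone Q∩zone R|: x∈[1,8], y∈[9,10] → 7·1 = 7.
|zone P∩zone Q∩zone R| = 0.
|zone P ∪ zone Q ∪ zone R| = 51 − 7 + 0 = 44.00.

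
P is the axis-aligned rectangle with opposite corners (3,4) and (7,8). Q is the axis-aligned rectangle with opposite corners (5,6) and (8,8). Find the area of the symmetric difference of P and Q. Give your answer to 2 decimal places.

|P∩Q|: x∈[5,7], y∈[6,8] → 2·2 = 4.
|P △ Q| = |P| + |Q| − 2·|P∩Q| = 16 + 6 − 8 = 14.00.

14.00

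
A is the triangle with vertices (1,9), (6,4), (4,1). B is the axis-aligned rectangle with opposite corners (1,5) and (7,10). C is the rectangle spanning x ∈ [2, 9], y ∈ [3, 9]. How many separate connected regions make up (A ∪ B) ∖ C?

2

(A ∪ B) ∖ C splits into 2 disjoint pieces (area 2.0833, area 10).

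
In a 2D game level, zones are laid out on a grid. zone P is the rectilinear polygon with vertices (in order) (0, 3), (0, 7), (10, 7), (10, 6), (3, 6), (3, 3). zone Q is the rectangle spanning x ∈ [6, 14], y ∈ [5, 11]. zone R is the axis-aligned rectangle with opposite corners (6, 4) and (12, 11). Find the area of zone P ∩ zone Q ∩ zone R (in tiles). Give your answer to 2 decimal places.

The intersection is the polygon with vertices (10,6), (6,6), (6,7), (10,7).
By the shoelace formula its area is 4.00.

4.00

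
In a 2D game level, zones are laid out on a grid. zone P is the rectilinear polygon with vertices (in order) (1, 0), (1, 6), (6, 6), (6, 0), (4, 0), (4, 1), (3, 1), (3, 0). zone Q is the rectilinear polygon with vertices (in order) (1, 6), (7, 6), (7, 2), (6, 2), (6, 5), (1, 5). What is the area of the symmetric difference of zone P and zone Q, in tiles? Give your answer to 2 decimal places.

28.00

|zone P| = 29, |zone Q| = 9, |zone P∩zone Q| = 5.
|zone P △ zone Q| = |zone P| + |zone Q| − 2·|zone P∩zone Q| = 29 + 9 − 10 = 28.00.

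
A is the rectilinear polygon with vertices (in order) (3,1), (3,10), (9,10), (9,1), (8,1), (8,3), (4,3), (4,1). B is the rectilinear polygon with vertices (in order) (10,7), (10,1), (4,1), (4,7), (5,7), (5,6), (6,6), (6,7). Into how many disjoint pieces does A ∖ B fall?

1

A ∖ B is a single connected region.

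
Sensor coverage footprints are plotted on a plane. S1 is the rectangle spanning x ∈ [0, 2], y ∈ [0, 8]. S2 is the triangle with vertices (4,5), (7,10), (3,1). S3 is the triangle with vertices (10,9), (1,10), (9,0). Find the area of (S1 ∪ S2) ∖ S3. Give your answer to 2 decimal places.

|S1 ∪ S2| = 19.5.
|(S1 ∪ S2) ∩ S3| = 1.5763.
|(S1 ∪ S2) ∖ S3| = 19.5 − 1.5763 = 17.92.

17.92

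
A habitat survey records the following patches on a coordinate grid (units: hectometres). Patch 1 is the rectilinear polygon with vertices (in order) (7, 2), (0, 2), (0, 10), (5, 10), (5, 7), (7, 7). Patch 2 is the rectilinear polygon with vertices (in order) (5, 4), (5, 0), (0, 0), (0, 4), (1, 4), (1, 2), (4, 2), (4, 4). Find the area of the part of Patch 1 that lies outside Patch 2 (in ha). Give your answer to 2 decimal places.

|Patch 1| = 50, |Patch 1∩Patch 2| = 4.
|Patch 1 ∖ Patch 2| = |Patch 1| − |Patch 1∩Patch 2| = 50 − 4 = 46.00.

46.00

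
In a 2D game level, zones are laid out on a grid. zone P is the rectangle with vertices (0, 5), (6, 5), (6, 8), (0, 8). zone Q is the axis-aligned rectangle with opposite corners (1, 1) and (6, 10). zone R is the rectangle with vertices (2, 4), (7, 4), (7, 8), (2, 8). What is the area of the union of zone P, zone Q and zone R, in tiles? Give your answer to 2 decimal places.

By inclusion–exclusion:
Individual areas: |zone P| = 18, |zone Q| = 45, |zone R| = 20.
|zone P∩zone Q|: x∈[1,6], y∈[5,8] → 5·3 = 15.
|zone P∩zone R|: x∈[2,6], y∈[5,8] → 4·3 = 12.
|zone Q∩zone R|: x∈[2,6], y∈[4,8] → 4·4 = 16.
|zone P∩zone Q∩zone R| = 12.
|zone P ∪ zone Q ∪ zone R| = 83 − 43 + 12 = 52.00.

52.00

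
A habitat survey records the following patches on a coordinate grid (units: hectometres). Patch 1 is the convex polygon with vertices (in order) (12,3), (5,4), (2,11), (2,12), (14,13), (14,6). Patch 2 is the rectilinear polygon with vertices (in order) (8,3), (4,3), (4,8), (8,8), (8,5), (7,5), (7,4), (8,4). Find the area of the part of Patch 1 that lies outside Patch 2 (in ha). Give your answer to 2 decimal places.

79.52

|Patch 1| = 94, |Patch 1∩Patch 2| = 14.4762.
|Patch 1 ∖ Patch 2| = |Patch 1| − |Patch 1∩Patch 2| = 94 − 14.4762 = 79.52.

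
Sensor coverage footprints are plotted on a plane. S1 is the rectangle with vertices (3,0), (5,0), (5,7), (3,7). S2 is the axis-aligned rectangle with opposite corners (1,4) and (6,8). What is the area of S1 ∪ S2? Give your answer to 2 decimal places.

28.00

By inclusion–exclusion:
Individual areas: |S1| = 14, |S2| = 20.
|S1∩S2|: x∈[3,5], y∈[4,7] → 2·3 = 6.
|S1 ∪ S2| = 34 − 6 = 28.00.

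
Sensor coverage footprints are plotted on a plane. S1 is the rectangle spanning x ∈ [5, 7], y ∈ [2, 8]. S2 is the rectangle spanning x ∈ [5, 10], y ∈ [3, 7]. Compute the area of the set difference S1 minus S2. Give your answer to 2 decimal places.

4.00

|S1∩S2|: x∈[5,7], y∈[3,7] → 2·4 = 8.
|S1| = 12.
|S1 ∖ S2| = |S1| − |S1∩S2| = 12 − 8 = 4.00.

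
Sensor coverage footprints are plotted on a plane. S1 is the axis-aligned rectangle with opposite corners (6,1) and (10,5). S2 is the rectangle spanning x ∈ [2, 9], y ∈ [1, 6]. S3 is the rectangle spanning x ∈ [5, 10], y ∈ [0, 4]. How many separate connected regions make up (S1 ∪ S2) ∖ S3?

(S1 ∪ S2) ∖ S3 is a single connected region.

1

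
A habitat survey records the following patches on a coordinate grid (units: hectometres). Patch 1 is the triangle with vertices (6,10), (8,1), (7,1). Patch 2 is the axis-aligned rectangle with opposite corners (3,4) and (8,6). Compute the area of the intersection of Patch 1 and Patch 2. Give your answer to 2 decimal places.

The intersection is the polygon with vertices (7.333,4), (6.667,4), (6.444,6), (6.889,6).
By the shoelace formula its area is 1.11.

1.11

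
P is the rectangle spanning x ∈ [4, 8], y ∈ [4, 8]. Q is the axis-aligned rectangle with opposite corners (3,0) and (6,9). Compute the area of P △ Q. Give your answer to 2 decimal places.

|P∩Q|: x∈[4,6], y∈[4,8] → 2·4 = 8.
|P △ Q| = |P| + |Q| − 2·|P∩Q| = 16 + 27 − 16 = 27.00.

27.00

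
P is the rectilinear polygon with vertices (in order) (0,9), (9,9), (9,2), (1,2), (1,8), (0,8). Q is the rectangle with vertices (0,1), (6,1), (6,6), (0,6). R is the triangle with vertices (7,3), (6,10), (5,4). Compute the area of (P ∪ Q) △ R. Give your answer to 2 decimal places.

60.81

|P ∪ Q| = 67.
|(P ∪ Q) ∩ R| = 6.3452.
|(P ∪ Q) △ R| = 67 + 6.5 − 12.6905 = 60.81.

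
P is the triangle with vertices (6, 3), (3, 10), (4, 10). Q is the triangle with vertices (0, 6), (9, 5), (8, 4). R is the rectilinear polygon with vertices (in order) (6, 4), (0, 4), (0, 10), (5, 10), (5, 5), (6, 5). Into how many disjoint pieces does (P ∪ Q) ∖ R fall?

(P ∪ Q) ∖ R splits into 2 disjoint pieces (area 3.0533, area 0.0714).

2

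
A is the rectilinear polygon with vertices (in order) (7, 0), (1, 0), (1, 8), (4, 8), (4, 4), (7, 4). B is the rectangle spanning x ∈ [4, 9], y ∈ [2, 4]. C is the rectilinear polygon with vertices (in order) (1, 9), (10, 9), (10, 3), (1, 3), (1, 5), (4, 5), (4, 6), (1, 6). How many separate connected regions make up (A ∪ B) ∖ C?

2

(A ∪ B) ∖ C splits into 2 disjoint pieces (area 20, area 3).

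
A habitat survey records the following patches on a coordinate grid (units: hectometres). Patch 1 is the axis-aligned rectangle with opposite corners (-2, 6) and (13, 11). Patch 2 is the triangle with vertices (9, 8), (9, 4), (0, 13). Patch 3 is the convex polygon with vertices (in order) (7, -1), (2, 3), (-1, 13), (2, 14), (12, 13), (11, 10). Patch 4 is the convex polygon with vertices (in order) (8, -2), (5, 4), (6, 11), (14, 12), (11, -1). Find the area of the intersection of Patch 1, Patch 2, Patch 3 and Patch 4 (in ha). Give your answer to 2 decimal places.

8.88

The intersection is the polygon with vertices (9,6), (7,6), (5.5,7.5), (5.824,9.765), (9,8).
By the shoelace formula its area is 8.88.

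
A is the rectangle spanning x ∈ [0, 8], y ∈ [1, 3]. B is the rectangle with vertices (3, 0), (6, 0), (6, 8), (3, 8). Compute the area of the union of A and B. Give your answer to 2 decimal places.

34.00

By inclusion–exclusion:
Individual areas: |A| = 16, |B| = 24.
|A∩B|: x∈[3,6], y∈[1,3] → 3·2 = 6.
|A ∪ B| = 40 − 6 = 34.00.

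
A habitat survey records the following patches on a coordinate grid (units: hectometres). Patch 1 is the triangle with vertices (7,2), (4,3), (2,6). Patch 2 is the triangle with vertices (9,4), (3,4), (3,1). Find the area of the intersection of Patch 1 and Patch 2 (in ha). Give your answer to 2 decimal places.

2.12

The intersection is the polygon with vertices (4,3), (3.333,4), (4.5,4), (6.231,2.615), (5.8,2.4).
By the shoelace formula its area is 2.12.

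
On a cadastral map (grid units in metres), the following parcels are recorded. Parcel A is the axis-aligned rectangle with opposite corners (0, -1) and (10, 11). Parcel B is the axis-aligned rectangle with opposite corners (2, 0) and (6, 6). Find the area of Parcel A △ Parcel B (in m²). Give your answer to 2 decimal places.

96.00

|Parcel A∩Parcel B|: x∈[2,6], y∈[0,6] → 4·6 = 24.
|Parcel A △ Parcel B| = |Parcel A| + |Parcel B| − 2·|Parcel A∩Parcel B| = 120 + 24 − 48 = 96.00.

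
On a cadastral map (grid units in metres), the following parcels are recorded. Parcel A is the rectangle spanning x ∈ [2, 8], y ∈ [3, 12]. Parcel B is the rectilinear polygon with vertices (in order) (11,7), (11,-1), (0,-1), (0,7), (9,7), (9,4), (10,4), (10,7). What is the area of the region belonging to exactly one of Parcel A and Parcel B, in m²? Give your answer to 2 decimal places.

91.00

|Parcel A| = 54, |Parcel B| = 85, |Parcel A∩Parcel B| = 24.
|Parcel A △ Parcel B| = |Parcel A| + |Parcel B| − 2·|Parcel A∩Parcel B| = 54 + 85 − 48 = 91.00.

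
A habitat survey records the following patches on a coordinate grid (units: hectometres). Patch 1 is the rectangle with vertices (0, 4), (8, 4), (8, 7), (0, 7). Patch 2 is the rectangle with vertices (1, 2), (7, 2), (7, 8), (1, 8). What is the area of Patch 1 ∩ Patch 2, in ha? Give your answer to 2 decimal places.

18.00

|Patch 1∩Patch 2|: x∈[1,7], y∈[4,7] → 6·3 = 18.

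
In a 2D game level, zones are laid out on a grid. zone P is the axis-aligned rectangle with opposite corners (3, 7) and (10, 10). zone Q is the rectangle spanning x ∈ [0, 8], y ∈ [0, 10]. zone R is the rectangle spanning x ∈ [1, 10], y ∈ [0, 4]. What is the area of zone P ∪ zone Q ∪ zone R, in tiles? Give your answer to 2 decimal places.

By inclusion–exclusion:
Individual areas: |zone P| = 21, |zone Q| = 80, |zone R| = 36.
|zone P∩zone Q|: x∈[3,8], y∈[7,10] → 5·3 = 15.
|zone P∩zone R| = 0 (no overlap).
|zone Q∩zone R|: x∈[1,8], y∈[0,4] → 7·4 = 28.
|zone P∩zone Q∩zone R| = 0.
|zone P ∪ zone Q ∪ zone R| = 137 − 43 + 0 = 94.00.

94.00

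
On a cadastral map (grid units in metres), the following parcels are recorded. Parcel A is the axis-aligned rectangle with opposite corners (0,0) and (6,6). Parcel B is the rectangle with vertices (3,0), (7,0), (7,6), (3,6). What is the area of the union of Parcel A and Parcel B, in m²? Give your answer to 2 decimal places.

By inclusion–exclusion:
Individual areas: |Parcel A| = 36, |Parcel B| = 24.
|Parcel A∩Parcel B|: x∈[3,6], y∈[0,6] → 3·6 = 18.
|Parcel A ∪ Parcel B| = 60 − 18 = 42.00.

42.00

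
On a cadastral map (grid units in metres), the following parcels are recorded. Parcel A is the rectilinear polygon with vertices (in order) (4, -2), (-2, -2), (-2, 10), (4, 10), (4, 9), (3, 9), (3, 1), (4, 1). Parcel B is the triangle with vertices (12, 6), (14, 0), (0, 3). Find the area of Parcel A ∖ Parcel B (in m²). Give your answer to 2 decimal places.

|Parcel A| = 64, |Parcel A∩Parcel B| = 2.0893.
|Parcel A ∖ Parcel B| = |Parcel A| − |Parcel A∩Parcel B| = 64 − 2.0893 = 61.91.

61.91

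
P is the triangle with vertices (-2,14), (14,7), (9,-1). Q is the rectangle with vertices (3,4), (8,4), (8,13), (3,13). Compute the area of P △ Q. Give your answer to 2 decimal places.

|P| = 81.5, |Q| = 45, |P∩Q| = 29.8816.
|P △ Q| = |P| + |Q| − 2·|P∩Q| = 81.5 + 45 − 59.7633 = 66.74.

66.74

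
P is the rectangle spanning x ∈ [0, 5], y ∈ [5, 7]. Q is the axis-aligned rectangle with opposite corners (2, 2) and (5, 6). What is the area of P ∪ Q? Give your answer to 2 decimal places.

19.00

By inclusion–exclusion:
Individual areas: |P| = 10, |Q| = 12.
|P∩Q|: x∈[2,5], y∈[5,6] → 3·1 = 3.
|P ∪ Q| = 22 − 3 = 19.00.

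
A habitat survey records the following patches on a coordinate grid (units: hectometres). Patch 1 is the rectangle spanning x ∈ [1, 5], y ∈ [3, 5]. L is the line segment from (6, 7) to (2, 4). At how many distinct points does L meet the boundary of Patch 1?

The segment meets the boundary at (3.333,5).

1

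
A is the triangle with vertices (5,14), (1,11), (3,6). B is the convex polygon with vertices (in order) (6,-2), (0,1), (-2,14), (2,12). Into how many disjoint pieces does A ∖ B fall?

A ∖ B is a single connected region.

1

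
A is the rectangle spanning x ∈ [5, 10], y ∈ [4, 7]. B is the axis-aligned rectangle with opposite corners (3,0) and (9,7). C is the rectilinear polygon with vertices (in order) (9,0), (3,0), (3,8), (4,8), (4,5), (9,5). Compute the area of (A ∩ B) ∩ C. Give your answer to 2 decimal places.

The region (A ∩ B) ∩ C is the polygon with vertices (9,4), (5,4), (5,5), (9,5).
By the shoelace formula its area is 4.00.

4.00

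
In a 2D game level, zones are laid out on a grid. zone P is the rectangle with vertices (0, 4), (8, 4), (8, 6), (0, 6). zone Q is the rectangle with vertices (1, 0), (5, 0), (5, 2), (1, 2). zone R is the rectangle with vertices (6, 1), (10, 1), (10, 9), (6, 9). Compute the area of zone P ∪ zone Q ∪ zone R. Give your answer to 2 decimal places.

By inclusion–exclusion:
Individual areas: |zone P| = 16, |zone Q| = 8, |zone R| = 32.
|zone P∩zone Q| = 0 (no overlap).
|zone P∩zone R|: x∈[6,8], y∈[4,6] → 2·2 = 4.
|zone Q∩zone R| = 0 (no overlap).
|zone P∩zone Q∩zone R| = 0.
|zone P ∪ zone Q ∪ zone R| = 56 − 4 + 0 = 52.00.

52.00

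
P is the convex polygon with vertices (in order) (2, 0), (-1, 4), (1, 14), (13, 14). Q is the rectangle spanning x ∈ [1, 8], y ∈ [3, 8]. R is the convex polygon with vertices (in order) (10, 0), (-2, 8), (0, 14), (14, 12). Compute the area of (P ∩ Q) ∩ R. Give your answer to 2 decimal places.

20.09

The region (P ∩ Q) ∩ R is the polygon with vertices (1,8), (8,8), (8,7.636), (4.75,3.5), (1,6).
By the shoelace formula its area is 20.09.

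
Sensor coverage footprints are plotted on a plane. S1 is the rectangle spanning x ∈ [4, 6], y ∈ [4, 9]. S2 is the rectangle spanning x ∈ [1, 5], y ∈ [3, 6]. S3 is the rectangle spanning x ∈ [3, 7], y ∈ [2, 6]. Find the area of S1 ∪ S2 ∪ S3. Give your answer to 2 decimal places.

28.00

By inclusion–exclusion:
Individual areas: |S1| = 10, |S2| = 12, |S3| = 16.
|S1∩S2|: x∈[4,5], y∈[4,6] → 1·2 = 2.
|S1∩S3|: x∈[4,6], y∈[4,6] → 2·2 = 4.
|S2∩S3|: x∈[3,5], y∈[3,6] → 2·3 = 6.
|S1∩S2∩S3| = 2.
|S1 ∪ S2 ∪ S3| = 38 − 12 + 2 = 28.00.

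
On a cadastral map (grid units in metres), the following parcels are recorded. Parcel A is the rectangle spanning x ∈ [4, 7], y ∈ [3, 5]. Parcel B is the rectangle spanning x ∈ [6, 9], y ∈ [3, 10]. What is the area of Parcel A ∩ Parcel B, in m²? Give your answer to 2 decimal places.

2.00

|Parcel A∩Parcel B|: x∈[6,7], y∈[3,5] → 1·2 = 2.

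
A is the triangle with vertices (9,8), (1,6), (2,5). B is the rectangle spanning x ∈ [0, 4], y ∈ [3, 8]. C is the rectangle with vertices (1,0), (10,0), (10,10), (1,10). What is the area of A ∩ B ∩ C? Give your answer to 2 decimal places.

2.77

The intersection is the polygon with vertices (1,6), (4,6.75), (4,5.857), (2,5).
By the shoelace formula its area is 2.77.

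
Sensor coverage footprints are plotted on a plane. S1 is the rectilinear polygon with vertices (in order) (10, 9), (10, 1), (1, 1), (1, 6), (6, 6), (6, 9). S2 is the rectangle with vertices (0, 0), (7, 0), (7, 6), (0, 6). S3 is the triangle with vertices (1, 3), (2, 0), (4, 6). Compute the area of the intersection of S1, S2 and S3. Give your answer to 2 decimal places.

The intersection is the polygon with vertices (1.667,1), (1,3), (4,6), (2.333,1).
By the shoelace formula its area is 5.67.

5.67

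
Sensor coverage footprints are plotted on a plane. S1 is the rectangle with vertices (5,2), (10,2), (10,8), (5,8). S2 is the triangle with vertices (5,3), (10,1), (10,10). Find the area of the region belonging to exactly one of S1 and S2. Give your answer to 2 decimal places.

12.86

|S1| = 30, |S2| = 22.5, |S1∩S2| = 19.8214.
|S1 △ S2| = |S1| + |S2| − 2·|S1∩S2| = 30 + 22.5 − 39.6429 = 12.86.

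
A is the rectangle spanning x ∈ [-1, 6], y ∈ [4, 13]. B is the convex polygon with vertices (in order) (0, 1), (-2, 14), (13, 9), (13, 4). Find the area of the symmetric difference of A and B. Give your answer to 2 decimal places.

|A| = 63, |B| = 125, |A∩B| = 57.891.
|A △ B| = |A| + |B| − 2·|A∩B| = 63 + 125 − 115.7821 = 72.22.

72.22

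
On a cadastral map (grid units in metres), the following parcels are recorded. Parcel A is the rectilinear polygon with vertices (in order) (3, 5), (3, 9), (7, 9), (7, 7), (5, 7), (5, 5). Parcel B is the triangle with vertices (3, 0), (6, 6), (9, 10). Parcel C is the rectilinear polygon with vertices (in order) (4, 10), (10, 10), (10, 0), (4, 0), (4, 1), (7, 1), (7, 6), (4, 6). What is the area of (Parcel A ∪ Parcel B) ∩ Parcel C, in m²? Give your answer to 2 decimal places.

8.16

|Parcel A ∪ Parcel B| = 14.9583.
|(Parcel A ∪ Parcel B) ∩ Parcel C| = 8.16.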